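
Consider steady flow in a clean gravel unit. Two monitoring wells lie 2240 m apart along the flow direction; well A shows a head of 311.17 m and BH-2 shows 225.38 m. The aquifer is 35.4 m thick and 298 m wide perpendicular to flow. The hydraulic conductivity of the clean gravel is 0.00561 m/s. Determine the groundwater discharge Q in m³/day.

196000

Convert K: 0.00561 m/s × 86400 = 484.7 m/day.
Cross-sectional area A = 298 × 35.4 = 10549 m².
Hydraulic gradient i = (311.17 − 225.38) / 2240 = 85.79 / 2240 = 0.03830.
Darcy's law: Q = K · A · i = 484.7 × 10549 × 0.03830 = 1.958e+05 m³/day.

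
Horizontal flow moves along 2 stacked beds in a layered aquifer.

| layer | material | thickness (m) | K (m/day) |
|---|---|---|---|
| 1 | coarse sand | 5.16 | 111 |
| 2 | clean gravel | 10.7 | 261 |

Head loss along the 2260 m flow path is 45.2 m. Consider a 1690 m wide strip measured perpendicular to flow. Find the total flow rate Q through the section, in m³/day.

114000

Flow is parallel to layering, so each bed carries its own Darcy discharge and the transmissivities add.
Σ(K_i·b_i) = 111×5.16 + 261×10.7 = 3365 m²/day.
Hydraulic gradient i = Δh / L = 45.2 / 2260 = 0.02000.
Q = Σ(K_i·b_i) · W · i = 3365 × 1690 × 0.02000 = 1.138e+05 m³/day.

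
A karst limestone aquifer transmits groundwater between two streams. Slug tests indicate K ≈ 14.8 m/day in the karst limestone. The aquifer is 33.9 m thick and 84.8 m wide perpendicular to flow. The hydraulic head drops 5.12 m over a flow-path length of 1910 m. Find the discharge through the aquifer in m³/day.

114

Cross-sectional area A = 84.8 × 33.9 = 2875 m².
Hydraulic gradient i = Δh / L = 5.12 / 1910 = 0.002681.
Darcy's law: Q = K · A · i = 14.80 × 2875 × 0.002681 = 114.0 m³/day.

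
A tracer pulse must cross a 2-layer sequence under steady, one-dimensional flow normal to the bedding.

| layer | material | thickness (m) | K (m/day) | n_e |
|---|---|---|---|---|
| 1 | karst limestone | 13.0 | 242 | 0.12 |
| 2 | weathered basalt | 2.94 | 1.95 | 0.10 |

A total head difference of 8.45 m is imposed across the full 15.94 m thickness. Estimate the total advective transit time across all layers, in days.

0.343

With flow normal to the layers, continuity requires the same specific discharge q through every layer.
Σ(b_i/K_i) = 13.0/242 + 2.94/1.95 = 1.561 d.
q = Δh / Σ(b_i/K_i) = 8.45 / 1.561 = 5.412 m/day.
In each layer the seepage velocity is v_i = q/n_i, so the layer transit time is t_i = b_i·n_i / q:
  layer 1 (karst limestone): t_1 = 13.0 × 0.12 / 5.412 = 0.2883 d
  layer 2 (weathered basalt): t_2 = 2.94 × 0.10 / 5.412 = 0.05433 d
Total t = Σ t_i = 0.3426 days.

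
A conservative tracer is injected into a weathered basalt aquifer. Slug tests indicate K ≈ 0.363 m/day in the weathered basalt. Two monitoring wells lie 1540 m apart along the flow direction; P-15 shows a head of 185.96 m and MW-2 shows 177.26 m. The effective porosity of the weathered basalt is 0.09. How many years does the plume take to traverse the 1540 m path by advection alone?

185

Hydraulic gradient i = (185.96 − 177.26) / 1540 = 8.7 / 1540 = 0.005649.
Darcy flux q = K · i = 0.3630 × 0.005649 = 0.002051 m/day.
Seepage velocity v = q / n_e = 0.002051 / 0.09 = 0.02279 m/day.
Travel time t = L / v = 1540 / 0.02279 = 67586 days = 185.0 years.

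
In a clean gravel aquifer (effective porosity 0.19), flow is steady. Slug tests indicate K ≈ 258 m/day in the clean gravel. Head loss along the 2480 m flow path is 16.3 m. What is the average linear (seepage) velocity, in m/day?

Hydraulic gradient i = Δh / L = 16.3 / 2480 = 0.006573.
Darcy flux q = K · i = 258.0 × 0.006573 = 1.696 m/day.
Seepage velocity v = q / n_e = 1.696 / 0.19 = 8.925 m/day.

8.92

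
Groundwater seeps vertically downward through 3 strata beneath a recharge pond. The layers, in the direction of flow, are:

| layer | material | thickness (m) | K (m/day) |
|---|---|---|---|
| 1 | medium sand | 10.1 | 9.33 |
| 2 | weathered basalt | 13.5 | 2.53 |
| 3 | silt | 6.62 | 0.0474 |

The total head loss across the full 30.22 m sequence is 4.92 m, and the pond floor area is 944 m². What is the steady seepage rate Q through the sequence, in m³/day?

Flow is perpendicular to layering, so the layers act in series and the equivalent K is the thickness-weighted harmonic mean.
Total thickness L = 10.1 + 13.5 + 6.62 = 30.22 m.
Σ(b_i/K_i) = 10.1/9.33 + 13.5/2.53 + 6.62/0.0474 = 146.1 d.
K_eq = L / Σ(b_i/K_i) = 30.22 / 146.1 = 0.2069 m/day.
Q = K_eq · A · (Δh/L) = 0.2069 × 944 × (4.92/30.22) = 31.79 m³/day.

31.8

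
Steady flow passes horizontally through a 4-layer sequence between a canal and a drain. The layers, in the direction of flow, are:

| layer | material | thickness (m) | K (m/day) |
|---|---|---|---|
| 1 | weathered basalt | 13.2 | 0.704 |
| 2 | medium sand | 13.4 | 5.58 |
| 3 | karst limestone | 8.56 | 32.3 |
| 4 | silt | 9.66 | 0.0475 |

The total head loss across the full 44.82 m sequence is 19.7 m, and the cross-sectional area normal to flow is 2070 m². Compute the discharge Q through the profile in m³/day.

181

Flow is perpendicular to layering, so the layers act in series and the equivalent K is the thickness-weighted harmonic mean.
Total thickness L = 13.2 + 13.4 + 8.56 + 9.66 = 44.82 m.
Σ(b_i/K_i) = 13.2/0.704 + 13.4/5.58 + 8.56/32.3 + 9.66/0.0475 = 224.8 d.
K_eq = L / Σ(b_i/K_i) = 44.82 / 224.8 = 0.1994 m/day.
Q = K_eq · A · (Δh/L) = 0.1994 × 2070 × (19.7/44.82) = 181.4 m³/day.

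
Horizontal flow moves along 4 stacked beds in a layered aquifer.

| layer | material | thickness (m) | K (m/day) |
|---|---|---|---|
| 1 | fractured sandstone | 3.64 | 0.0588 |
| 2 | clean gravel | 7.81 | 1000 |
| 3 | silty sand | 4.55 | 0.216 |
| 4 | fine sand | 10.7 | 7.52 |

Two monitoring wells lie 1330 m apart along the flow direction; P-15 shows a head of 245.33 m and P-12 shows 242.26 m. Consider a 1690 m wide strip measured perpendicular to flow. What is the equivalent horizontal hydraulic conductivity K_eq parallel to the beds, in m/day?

Flow is parallel to layering, so each bed carries its own Darcy discharge and the transmissivities add.
Σ(K_i·b_i) = 0.0588×3.64 + 1000×7.81 + 0.216×4.55 + 7.52×10.7 = 7892 m²/day.
Total thickness b = 26.70 m, so K_eq = Σ(K_i·b_i)/b = 295.6 m/day.

296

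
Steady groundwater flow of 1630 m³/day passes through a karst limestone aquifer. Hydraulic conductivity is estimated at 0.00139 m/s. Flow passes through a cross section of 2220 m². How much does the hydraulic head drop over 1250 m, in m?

Convert K: 0.00139 m/s × 86400 = 120.1 m/day.
From Q = K·A·i, i = Q / (K·A) = 1630 / (120.1 × 2220) = 0.006114.
Head loss Δh = i · L = 0.006114 × 1250 = 7.642 m.

7.64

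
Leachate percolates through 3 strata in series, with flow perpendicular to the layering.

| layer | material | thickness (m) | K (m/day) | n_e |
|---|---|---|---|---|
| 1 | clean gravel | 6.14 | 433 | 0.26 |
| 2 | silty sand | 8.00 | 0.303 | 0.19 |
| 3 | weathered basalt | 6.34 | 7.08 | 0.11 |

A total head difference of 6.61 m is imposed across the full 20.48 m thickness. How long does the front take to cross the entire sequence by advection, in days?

15.8

With flow normal to the layers, continuity requires the same specific discharge q through every layer.
Σ(b_i/K_i) = 6.14/433 + 8.00/0.303 + 6.34/7.08 = 27.31 d.
q = Δh / Σ(b_i/K_i) = 6.61 / 27.31 = 0.2420 m/day.
In each layer the seepage velocity is v_i = q/n_i, so the layer transit time is t_i = b_i·n_i / q:
  layer 1 (clean gravel): t_1 = 6.14 × 0.26 / 0.2420 = 6.596 d
  layer 2 (silty sand): t_2 = 8.00 × 0.19 / 0.2420 = 6.281 d
  layer 3 (weathered basalt): t_3 = 6.34 × 0.11 / 0.2420 = 2.882 d
Total t = Σ t_i = 15.76 days.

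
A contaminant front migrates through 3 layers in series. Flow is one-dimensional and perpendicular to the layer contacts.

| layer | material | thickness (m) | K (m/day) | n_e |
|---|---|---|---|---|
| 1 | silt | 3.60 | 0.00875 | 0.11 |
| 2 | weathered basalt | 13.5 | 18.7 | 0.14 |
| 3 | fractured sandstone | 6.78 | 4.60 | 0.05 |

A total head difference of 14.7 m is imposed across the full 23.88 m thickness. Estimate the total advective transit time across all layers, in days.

With flow normal to the layers, continuity requires the same specific discharge q through every layer.
Σ(b_i/K_i) = 3.60/0.00875 + 13.5/18.7 + 6.78/4.60 = 413.6 d.
q = Δh / Σ(b_i/K_i) = 14.7 / 413.6 = 0.03554 m/day.
In each layer the seepage velocity is v_i = q/n_i, so the layer transit time is t_i = b_i·n_i / q:
  layer 1 (silt): t_1 = 3.60 × 0.11 / 0.03554 = 11.14 d
  layer 2 (weathered basalt): t_2 = 13.5 × 0.14 / 0.03554 = 53.18 d
  layer 3 (fractured sandstone): t_3 = 6.78 × 0.05 / 0.03554 = 9.539 d
Total t = Σ t_i = 73.86 days.

73.9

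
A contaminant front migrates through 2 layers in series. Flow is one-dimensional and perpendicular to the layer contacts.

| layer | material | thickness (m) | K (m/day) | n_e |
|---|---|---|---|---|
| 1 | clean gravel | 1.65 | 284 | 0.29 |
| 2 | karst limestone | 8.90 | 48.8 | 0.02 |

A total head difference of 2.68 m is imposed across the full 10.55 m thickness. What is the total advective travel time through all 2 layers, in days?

0.0461

With flow normal to the layers, continuity requires the same specific discharge q through every layer.
Σ(b_i/K_i) = 1.65/284 + 8.90/48.8 = 0.1882 d.
q = Δh / Σ(b_i/K_i) = 2.68 / 0.1882 = 14.24 m/day.
In each layer the seepage velocity is v_i = q/n_i, so the layer transit time is t_i = b_i·n_i / q:
  layer 1 (clean gravel): t_1 = 1.65 × 0.29 / 14.24 = 0.03360 d
  layer 2 (karst limestone): t_2 = 8.90 × 0.02 / 14.24 = 0.01250 d
Total t = Σ t_i = 0.04610 days.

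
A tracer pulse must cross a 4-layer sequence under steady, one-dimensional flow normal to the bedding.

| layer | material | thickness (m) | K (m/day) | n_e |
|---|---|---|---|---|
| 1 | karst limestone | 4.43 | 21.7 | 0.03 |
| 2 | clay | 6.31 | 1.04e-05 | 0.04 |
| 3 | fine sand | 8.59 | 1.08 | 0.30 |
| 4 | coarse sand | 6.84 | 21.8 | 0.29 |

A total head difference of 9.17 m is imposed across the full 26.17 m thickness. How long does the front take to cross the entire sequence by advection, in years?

896

With flow normal to the layers, continuity requires the same specific discharge q through every layer.
Σ(b_i/K_i) = 4.43/21.7 + 6.31/1.04e-05 + 8.59/1.08 + 6.84/21.8 = 6.067e+05 d.
q = Δh / Σ(b_i/K_i) = 9.17 / 6.067e+05 = 1.511e-05 m/day.
In each layer the seepage velocity is v_i = q/n_i, so the layer transit time is t_i = b_i·n_i / q:
  layer 1 (karst limestone): t_1 = 4.43 × 0.03 / 1.511e-05 = 8793 d
  layer 2 (clay): t_2 = 6.31 × 0.04 / 1.511e-05 = 16700 d
  layer 3 (fine sand): t_3 = 8.59 × 0.30 / 1.511e-05 = 1.705e+05 d
  layer 4 (coarse sand): t_4 = 6.84 × 0.29 / 1.511e-05 = 1.312e+05 d
Total t = Σ t_i = 3.272e+05 days = 896.0 years.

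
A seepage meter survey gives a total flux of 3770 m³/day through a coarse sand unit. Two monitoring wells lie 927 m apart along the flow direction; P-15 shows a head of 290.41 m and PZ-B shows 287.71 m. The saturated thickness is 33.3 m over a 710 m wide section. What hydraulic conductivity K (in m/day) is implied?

54.7

Cross-sectional area A = 710 × 33.3 = 23643 m².
Hydraulic gradient i = (290.41 − 287.71) / 927 = 2.7 / 927 = 0.002913.
From Q = K·A·i, K = Q / (A·i) = 3770 / (23643 × 0.002913) = 54.75 m/day.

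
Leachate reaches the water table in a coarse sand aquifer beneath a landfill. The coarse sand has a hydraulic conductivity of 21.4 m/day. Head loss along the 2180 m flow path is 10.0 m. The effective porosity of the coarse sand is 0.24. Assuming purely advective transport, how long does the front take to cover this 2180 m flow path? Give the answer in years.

14.6

Hydraulic gradient i = Δh / L = 10.0 / 2180 = 0.004587.
Darcy flux q = K · i = 21.40 × 0.004587 = 0.09817 m/day.
Seepage velocity v = q / n_e = 0.09817 / 0.24 = 0.4090 m/day.
Travel time t = L / v = 2180 / 0.4090 = 5330 days = 14.59 years.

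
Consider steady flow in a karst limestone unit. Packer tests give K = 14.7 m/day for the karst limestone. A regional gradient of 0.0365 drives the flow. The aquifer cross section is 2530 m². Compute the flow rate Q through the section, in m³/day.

Hydraulic gradient i = 0.0365.
Darcy's law: Q = K · A · i = 14.70 × 2530 × 0.03650 = 1357 m³/day.

1360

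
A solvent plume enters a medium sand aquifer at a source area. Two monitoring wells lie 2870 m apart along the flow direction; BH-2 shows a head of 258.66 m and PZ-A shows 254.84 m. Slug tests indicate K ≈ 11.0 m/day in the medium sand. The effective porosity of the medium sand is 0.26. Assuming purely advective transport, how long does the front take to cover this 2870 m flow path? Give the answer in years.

140

Hydraulic gradient i = (258.66 − 254.84) / 2870 = 3.82 / 2870 = 0.001331.
Darcy flux q = K · i = 11.00 × 0.001331 = 0.01464 m/day.
Seepage velocity v = q / n_e = 0.01464 / 0.26 = 0.05631 m/day.
Travel time t = L / v = 2870 / 0.05631 = 50966 days = 139.5 years.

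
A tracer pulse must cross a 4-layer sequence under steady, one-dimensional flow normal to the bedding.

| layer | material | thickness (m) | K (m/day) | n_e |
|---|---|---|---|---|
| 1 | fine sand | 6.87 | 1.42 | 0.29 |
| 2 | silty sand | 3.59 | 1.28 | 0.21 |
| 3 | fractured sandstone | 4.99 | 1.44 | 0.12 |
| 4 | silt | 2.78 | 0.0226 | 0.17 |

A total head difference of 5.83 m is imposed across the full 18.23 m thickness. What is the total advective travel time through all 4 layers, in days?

87.8

With flow normal to the layers, continuity requires the same specific discharge q through every layer.
Σ(b_i/K_i) = 6.87/1.42 + 3.59/1.28 + 4.99/1.44 + 2.78/0.0226 = 134.1 d.
q = Δh / Σ(b_i/K_i) = 5.83 / 134.1 = 0.04347 m/day.
In each layer the seepage velocity is v_i = q/n_i, so the layer transit time is t_i = b_i·n_i / q:
  layer 1 (fine sand): t_1 = 6.87 × 0.29 / 0.04347 = 45.83 d
  layer 2 (silty sand): t_2 = 3.59 × 0.21 / 0.04347 = 17.34 d
  layer 3 (fractured sandstone): t_3 = 4.99 × 0.12 / 0.04347 = 13.78 d
  layer 4 (silt): t_4 = 2.78 × 0.17 / 0.04347 = 10.87 d
Total t = Σ t_i = 87.82 days.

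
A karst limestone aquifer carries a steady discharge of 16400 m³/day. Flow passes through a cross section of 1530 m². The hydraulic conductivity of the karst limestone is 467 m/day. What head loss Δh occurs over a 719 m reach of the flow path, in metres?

From Q = K·A·i, i = Q / (K·A) = 16400 / (467.0 × 1530) = 0.02295.
Head loss Δh = i · L = 0.02295 × 719 = 16.50 m.

16.5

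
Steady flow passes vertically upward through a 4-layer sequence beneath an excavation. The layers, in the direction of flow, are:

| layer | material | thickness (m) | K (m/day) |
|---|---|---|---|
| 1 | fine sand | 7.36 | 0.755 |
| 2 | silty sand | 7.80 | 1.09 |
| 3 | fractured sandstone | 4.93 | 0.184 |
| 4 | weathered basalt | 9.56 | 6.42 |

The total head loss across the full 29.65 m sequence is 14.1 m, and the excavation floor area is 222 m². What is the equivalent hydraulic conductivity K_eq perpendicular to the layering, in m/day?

Flow is perpendicular to layering, so the layers act in series and the equivalent K is the thickness-weighted harmonic mean.
Total thickness L = 7.36 + 7.80 + 4.93 + 9.56 = 29.65 m.
Σ(b_i/K_i) = 7.36/0.755 + 7.80/1.09 + 4.93/0.184 + 9.56/6.42 = 45.19 d.
K_eq = L / Σ(b_i/K_i) = 29.65 / 45.19 = 0.6562 m/day.

0.656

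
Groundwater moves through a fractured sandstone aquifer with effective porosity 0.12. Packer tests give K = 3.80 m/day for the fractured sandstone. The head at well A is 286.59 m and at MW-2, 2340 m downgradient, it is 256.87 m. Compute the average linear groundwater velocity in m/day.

Hydraulic gradient i = (286.59 − 256.87) / 2340 = 29.72 / 2340 = 0.01270.
Darcy flux q = K · i = 3.800 × 0.01270 = 0.04826 m/day.
Seepage velocity v = q / n_e = 0.04826 / 0.12 = 0.4022 m/day.

0.402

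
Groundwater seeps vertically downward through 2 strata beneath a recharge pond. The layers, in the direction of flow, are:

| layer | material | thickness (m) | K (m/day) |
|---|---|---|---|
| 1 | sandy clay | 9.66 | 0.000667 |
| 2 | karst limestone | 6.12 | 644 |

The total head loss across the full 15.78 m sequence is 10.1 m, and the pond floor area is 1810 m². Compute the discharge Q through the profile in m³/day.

1.26

Flow is perpendicular to layering, so the layers act in series and the equivalent K is the thickness-weighted harmonic mean.
Total thickness L = 9.66 + 6.12 = 15.78 m.
Σ(b_i/K_i) = 9.66/0.000667 + 6.12/644 = 14483 d.
K_eq = L / Σ(b_i/K_i) = 15.78 / 14483 = 0.001090 m/day.
Q = K_eq · A · (Δh/L) = 0.001090 × 1810 × (10.1/15.78) = 1.262 m³/day.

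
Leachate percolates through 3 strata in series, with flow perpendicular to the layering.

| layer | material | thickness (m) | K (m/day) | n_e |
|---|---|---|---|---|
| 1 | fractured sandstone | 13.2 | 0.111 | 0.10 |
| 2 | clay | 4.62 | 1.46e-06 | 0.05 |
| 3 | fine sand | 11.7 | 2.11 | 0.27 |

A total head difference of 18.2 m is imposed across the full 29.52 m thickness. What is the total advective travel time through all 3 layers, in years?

With flow normal to the layers, continuity requires the same specific discharge q through every layer.
Σ(b_i/K_i) = 13.2/0.111 + 4.62/1.46e-06 + 11.7/2.11 = 3.165e+06 d.
q = Δh / Σ(b_i/K_i) = 18.2 / 3.165e+06 = 5.751e-06 m/day.
In each layer the seepage velocity is v_i = q/n_i, so the layer transit time is t_i = b_i·n_i / q:
  layer 1 (fractured sandstone): t_1 = 13.2 × 0.10 / 5.751e-06 = 2.295e+05 d
  layer 2 (clay): t_2 = 4.62 × 0.05 / 5.751e-06 = 40165 d
  layer 3 (fine sand): t_3 = 11.7 × 0.27 / 5.751e-06 = 5.493e+05 d
Total t = Σ t_i = 8.189e+05 days = 2242 years.

2240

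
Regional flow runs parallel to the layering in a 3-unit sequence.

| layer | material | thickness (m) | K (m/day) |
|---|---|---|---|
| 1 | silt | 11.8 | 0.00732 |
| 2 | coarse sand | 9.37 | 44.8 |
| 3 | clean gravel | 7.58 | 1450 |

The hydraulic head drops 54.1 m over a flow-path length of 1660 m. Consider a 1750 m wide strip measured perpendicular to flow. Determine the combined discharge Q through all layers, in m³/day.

651000

Flow is parallel to layering, so each bed carries its own Darcy discharge and the transmissivities add.
Σ(K_i·b_i) = 0.00732×11.8 + 44.8×9.37 + 1450×7.58 = 11411 m²/day.
Hydraulic gradient i = Δh / L = 54.1 / 1660 = 0.03259.
Q = Σ(K_i·b_i) · W · i = 11411 × 1750 × 0.03259 = 6.508e+05 m³/day.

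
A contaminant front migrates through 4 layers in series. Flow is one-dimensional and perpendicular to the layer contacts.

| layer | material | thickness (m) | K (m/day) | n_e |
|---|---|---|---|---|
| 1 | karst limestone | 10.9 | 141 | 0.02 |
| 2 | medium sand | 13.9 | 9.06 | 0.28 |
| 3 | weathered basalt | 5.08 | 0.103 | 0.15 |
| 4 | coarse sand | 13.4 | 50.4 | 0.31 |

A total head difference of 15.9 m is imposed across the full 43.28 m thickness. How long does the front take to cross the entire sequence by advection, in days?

With flow normal to the layers, continuity requires the same specific discharge q through every layer.
Σ(b_i/K_i) = 10.9/141 + 13.9/9.06 + 5.08/0.103 + 13.4/50.4 = 51.20 d.
q = Δh / Σ(b_i/K_i) = 15.9 / 51.20 = 0.3106 m/day.
In each layer the seepage velocity is v_i = q/n_i, so the layer transit time is t_i = b_i·n_i / q:
  layer 1 (karst limestone): t_1 = 10.9 × 0.02 / 0.3106 = 0.7020 d
  layer 2 (medium sand): t_2 = 13.9 × 0.28 / 0.3106 = 12.53 d
  layer 3 (weathered basalt): t_3 = 5.08 × 0.15 / 0.3106 = 2.454 d
  layer 4 (coarse sand): t_4 = 13.4 × 0.31 / 0.3106 = 13.38 d
Total t = Σ t_i = 29.06 days.

29.1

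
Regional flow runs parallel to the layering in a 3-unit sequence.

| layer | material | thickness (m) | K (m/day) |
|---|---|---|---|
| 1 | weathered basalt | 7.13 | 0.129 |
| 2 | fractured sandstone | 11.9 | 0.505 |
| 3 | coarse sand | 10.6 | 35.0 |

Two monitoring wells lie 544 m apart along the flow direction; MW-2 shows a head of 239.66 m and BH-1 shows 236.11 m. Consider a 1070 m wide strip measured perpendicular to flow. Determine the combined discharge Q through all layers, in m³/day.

2640

Flow is parallel to layering, so each bed carries its own Darcy discharge and the transmissivities add.
Σ(K_i·b_i) = 0.129×7.13 + 0.505×11.9 + 35.0×10.6 = 377.9 m²/day.
Hydraulic gradient i = (239.66 − 236.11) / 544 = 3.55 / 544 = 0.006526.
Q = Σ(K_i·b_i) · W · i = 377.9 × 1070 × 0.006526 = 2639 m³/day.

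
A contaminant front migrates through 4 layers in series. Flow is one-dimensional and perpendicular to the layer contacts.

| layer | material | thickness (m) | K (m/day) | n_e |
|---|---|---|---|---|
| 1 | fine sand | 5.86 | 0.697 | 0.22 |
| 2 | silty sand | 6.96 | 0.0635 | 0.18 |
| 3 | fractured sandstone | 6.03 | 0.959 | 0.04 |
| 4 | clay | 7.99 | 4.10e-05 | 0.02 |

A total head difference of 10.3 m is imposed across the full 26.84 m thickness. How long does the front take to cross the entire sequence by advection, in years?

153

With flow normal to the layers, continuity requires the same specific discharge q through every layer.
Σ(b_i/K_i) = 5.86/0.697 + 6.96/0.0635 + 6.03/0.959 + 7.99/4.10e-05 = 1.950e+05 d.
q = Δh / Σ(b_i/K_i) = 10.3 / 1.950e+05 = 5.282e-05 m/day.
In each layer the seepage velocity is v_i = q/n_i, so the layer transit time is t_i = b_i·n_i / q:
  layer 1 (fine sand): t_1 = 5.86 × 0.22 / 5.282e-05 = 24407 d
  layer 2 (silty sand): t_2 = 6.96 × 0.18 / 5.282e-05 = 23718 d
  layer 3 (fractured sandstone): t_3 = 6.03 × 0.04 / 5.282e-05 = 4566 d
  layer 4 (clay): t_4 = 7.99 × 0.02 / 5.282e-05 = 3025 d
Total t = Σ t_i = 55718 days = 152.5 years.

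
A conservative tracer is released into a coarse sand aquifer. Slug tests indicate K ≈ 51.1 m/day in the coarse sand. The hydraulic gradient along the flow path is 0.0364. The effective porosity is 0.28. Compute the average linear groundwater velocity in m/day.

6.64

Hydraulic gradient i = 0.0364.
Darcy flux q = K · i = 51.10 × 0.03640 = 1.860 m/day.
Seepage velocity v = q / n_e = 1.860 / 0.28 = 6.643 m/day.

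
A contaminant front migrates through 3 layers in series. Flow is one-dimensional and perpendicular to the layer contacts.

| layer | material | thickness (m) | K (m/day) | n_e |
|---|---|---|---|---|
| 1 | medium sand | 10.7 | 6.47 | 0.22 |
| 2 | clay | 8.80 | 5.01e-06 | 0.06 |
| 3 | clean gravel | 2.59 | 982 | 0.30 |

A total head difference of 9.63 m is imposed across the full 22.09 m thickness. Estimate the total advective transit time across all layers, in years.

With flow normal to the layers, continuity requires the same specific discharge q through every layer.
Σ(b_i/K_i) = 10.7/6.47 + 8.80/5.01e-06 + 2.59/982 = 1.756e+06 d.
q = Δh / Σ(b_i/K_i) = 9.63 / 1.756e+06 = 5.483e-06 m/day.
In each layer the seepage velocity is v_i = q/n_i, so the layer transit time is t_i = b_i·n_i / q:
  layer 1 (medium sand): t_1 = 10.7 × 0.22 / 5.483e-06 = 4.294e+05 d
  layer 2 (clay): t_2 = 8.80 × 0.06 / 5.483e-06 = 96306 d
  layer 3 (clean gravel): t_3 = 2.59 × 0.30 / 5.483e-06 = 1.417e+05 d
Total t = Σ t_i = 6.674e+05 days = 1827 years.

1830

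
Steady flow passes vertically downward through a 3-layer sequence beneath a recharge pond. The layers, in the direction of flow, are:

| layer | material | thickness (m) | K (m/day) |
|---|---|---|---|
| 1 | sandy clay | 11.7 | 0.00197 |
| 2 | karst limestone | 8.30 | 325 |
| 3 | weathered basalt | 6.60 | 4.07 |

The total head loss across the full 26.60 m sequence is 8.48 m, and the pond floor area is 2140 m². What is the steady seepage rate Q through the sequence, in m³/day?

3.05

Flow is perpendicular to layering, so the layers act in series and the equivalent K is the thickness-weighted harmonic mean.
Total thickness L = 11.7 + 8.30 + 6.60 = 26.60 m.
Σ(b_i/K_i) = 11.7/0.00197 + 8.30/325 + 6.60/4.07 = 5941 d.
K_eq = L / Σ(b_i/K_i) = 26.60 / 5941 = 0.004478 m/day.
Q = K_eq · A · (Δh/L) = 0.004478 × 2140 × (8.48/26.60) = 3.055 m³/day.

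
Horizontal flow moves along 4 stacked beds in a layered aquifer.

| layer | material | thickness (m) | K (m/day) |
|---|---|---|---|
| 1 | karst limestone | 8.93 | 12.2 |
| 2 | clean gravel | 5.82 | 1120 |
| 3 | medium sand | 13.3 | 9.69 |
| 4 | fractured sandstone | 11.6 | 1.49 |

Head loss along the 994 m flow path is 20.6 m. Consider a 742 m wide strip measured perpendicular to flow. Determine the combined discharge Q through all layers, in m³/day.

Flow is parallel to layering, so each bed carries its own Darcy discharge and the transmissivities add.
Σ(K_i·b_i) = 12.2×8.93 + 1120×5.82 + 9.69×13.3 + 1.49×11.6 = 6774 m²/day.
Hydraulic gradient i = Δh / L = 20.6 / 994 = 0.02072.
Q = Σ(K_i·b_i) · W · i = 6774 × 742 × 0.02072 = 1.042e+05 m³/day.

104000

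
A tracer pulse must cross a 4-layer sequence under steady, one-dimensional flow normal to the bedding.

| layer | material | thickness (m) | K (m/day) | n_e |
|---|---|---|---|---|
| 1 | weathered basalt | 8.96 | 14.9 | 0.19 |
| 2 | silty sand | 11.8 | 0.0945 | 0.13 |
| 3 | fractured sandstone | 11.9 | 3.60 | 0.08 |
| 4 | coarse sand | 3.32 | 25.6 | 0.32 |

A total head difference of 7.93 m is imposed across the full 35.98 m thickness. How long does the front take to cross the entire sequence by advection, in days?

With flow normal to the layers, continuity requires the same specific discharge q through every layer.
Σ(b_i/K_i) = 8.96/14.9 + 11.8/0.0945 + 11.9/3.60 + 3.32/25.6 = 128.9 d.
q = Δh / Σ(b_i/K_i) = 7.93 / 128.9 = 0.06152 m/day.
In each layer the seepage velocity is v_i = q/n_i, so the layer transit time is t_i = b_i·n_i / q:
  layer 1 (weathered basalt): t_1 = 8.96 × 0.19 / 0.06152 = 27.67 d
  layer 2 (silty sand): t_2 = 11.8 × 0.13 / 0.06152 = 24.94 d
  layer 3 (fractured sandstone): t_3 = 11.9 × 0.08 / 0.06152 = 15.48 d
  layer 4 (coarse sand): t_4 = 3.32 × 0.32 / 0.06152 = 17.27 d
Total t = Σ t_i = 85.35 days.

85.4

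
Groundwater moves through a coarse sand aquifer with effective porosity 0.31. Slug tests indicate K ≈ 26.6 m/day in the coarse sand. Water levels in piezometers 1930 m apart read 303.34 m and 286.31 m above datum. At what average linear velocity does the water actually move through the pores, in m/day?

0.757

Hydraulic gradient i = (303.34 − 286.31) / 1930 = 17.03 / 1930 = 0.008824.
Darcy flux q = K · i = 26.60 × 0.008824 = 0.2347 m/day.
Seepage velocity v = q / n_e = 0.2347 / 0.31 = 0.7571 m/day.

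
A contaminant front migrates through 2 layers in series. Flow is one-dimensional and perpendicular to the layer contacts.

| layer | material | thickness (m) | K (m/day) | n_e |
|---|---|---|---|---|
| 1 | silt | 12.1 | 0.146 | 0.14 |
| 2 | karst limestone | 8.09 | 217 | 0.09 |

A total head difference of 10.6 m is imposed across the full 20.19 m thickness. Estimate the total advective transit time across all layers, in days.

With flow normal to the layers, continuity requires the same specific discharge q through every layer.
Σ(b_i/K_i) = 12.1/0.146 + 8.09/217 = 82.91 d.
q = Δh / Σ(b_i/K_i) = 10.6 / 82.91 = 0.1278 m/day.
In each layer the seepage velocity is v_i = q/n_i, so the layer transit time is t_i = b_i·n_i / q:
  layer 1 (silt): t_1 = 12.1 × 0.14 / 0.1278 = 13.25 d
  layer 2 (karst limestone): t_2 = 8.09 × 0.09 / 0.1278 = 5.695 d
Total t = Σ t_i = 18.95 days.

18.9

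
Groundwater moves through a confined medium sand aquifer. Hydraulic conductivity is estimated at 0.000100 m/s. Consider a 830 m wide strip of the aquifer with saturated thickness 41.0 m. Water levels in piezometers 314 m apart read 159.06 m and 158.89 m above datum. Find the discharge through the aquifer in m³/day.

Convert K: 0.000100 m/s × 86400 = 8.640 m/day.
Cross-sectional area A = 830 × 41.0 = 34030 m².
Hydraulic gradient i = (159.06 − 158.89) / 314 = 0.17 / 314 = 0.0005414.
Darcy's law: Q = K · A · i = 8.640 × 34030 × 0.0005414 = 159.2 m³/day.

159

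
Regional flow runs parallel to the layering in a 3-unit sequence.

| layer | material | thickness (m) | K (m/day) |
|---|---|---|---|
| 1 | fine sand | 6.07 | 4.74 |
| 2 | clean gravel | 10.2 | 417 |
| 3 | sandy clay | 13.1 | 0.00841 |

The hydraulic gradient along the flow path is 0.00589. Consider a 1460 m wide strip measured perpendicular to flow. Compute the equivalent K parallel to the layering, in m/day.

146

Flow is parallel to layering, so each bed carries its own Darcy discharge and the transmissivities add.
Σ(K_i·b_i) = 4.74×6.07 + 417×10.2 + 0.00841×13.1 = 4282 m²/day.
Total thickness b = 29.37 m, so K_eq = Σ(K_i·b_i)/b = 145.8 m/day.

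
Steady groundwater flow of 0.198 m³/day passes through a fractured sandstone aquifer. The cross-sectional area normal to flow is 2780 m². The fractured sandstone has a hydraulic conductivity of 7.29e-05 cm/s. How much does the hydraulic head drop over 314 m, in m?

0.355

Convert K: 7.29e-05 cm/s × 864 = 0.06299 m/day.
From Q = K·A·i, i = Q / (K·A) = 0.198 / (0.06299 × 2780) = 0.001131.
Head loss Δh = i · L = 0.001131 × 314 = 0.3551 m.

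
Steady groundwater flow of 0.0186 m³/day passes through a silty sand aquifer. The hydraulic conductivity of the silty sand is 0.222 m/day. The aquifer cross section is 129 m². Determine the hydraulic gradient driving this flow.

0.000649

From Q = K·A·i, i = Q / (K·A) = 0.0186 / (0.2220 × 129.0) = 0.0006495.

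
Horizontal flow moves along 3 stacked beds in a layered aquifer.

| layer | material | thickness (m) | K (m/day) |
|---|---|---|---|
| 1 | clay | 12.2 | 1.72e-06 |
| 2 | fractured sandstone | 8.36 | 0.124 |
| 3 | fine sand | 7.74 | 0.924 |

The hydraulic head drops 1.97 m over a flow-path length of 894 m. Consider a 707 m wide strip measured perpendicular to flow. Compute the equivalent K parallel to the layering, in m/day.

0.289

Flow is parallel to layering, so each bed carries its own Darcy discharge and the transmissivities add.
Σ(K_i·b_i) = 1.72e-06×12.2 + 0.124×8.36 + 0.924×7.74 = 8.188 m²/day.
Total thickness b = 28.30 m, so K_eq = Σ(K_i·b_i)/b = 0.2893 m/day.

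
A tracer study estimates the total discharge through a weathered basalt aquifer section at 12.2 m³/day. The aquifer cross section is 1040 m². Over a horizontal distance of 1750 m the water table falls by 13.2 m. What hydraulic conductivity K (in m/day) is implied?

Hydraulic gradient i = Δh / L = 13.2 / 1750 = 0.007543.
From Q = K·A·i, K = Q / (A·i) = 12.2 / (1040 × 0.007543) = 1.555 m/day.

1.56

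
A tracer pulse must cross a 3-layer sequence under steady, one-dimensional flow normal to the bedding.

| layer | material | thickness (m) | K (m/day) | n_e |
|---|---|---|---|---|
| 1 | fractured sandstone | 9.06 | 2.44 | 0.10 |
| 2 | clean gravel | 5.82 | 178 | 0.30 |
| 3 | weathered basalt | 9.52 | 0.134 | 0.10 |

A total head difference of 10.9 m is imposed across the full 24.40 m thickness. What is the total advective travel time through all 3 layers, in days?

24.7

With flow normal to the layers, continuity requires the same specific discharge q through every layer.
Σ(b_i/K_i) = 9.06/2.44 + 5.82/178 + 9.52/0.134 = 74.79 d.
q = Δh / Σ(b_i/K_i) = 10.9 / 74.79 = 0.1457 m/day.
In each layer the seepage velocity is v_i = q/n_i, so the layer transit time is t_i = b_i·n_i / q:
  layer 1 (fractured sandstone): t_1 = 9.06 × 0.10 / 0.1457 = 6.217 d
  layer 2 (clean gravel): t_2 = 5.82 × 0.30 / 0.1457 = 11.98 d
  layer 3 (weathered basalt): t_3 = 9.52 × 0.10 / 0.1457 = 6.532 d
Total t = Σ t_i = 24.73 days.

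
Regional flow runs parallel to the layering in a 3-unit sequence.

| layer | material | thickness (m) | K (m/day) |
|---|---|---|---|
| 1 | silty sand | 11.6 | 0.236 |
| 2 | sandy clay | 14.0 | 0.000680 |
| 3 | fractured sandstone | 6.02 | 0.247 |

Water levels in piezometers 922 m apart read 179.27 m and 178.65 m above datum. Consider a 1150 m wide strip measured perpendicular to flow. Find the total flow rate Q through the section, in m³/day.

Flow is parallel to layering, so each bed carries its own Darcy discharge and the transmissivities add.
Σ(K_i·b_i) = 0.236×11.6 + 0.000680×14.0 + 0.247×6.02 = 4.234 m²/day.
Hydraulic gradient i = (179.27 − 178.65) / 922 = 0.62 / 922 = 0.0006725.
Q = Σ(K_i·b_i) · W · i = 4.234 × 1150 × 0.0006725 = 3.274 m³/day.

3.27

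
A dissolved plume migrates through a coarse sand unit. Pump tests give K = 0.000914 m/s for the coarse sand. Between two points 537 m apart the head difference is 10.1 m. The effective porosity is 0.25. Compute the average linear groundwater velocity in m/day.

5.94

Convert K: 0.000914 m/s × 86400 = 78.97 m/day.
Hydraulic gradient i = Δh / L = 10.1 / 537 = 0.01881.
Darcy flux q = K · i = 78.97 × 0.01881 = 1.485 m/day.
Seepage velocity v = q / n_e = 1.485 / 0.25 = 5.941 m/day.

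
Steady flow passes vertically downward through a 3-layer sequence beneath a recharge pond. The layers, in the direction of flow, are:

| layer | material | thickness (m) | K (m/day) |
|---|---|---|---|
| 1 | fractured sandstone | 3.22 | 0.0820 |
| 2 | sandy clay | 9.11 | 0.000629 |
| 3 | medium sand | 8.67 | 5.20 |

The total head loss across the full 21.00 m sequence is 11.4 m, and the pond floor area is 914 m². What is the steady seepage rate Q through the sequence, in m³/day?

Flow is perpendicular to layering, so the layers act in series and the equivalent K is the thickness-weighted harmonic mean.
Total thickness L = 3.22 + 9.11 + 8.67 = 21.00 m.
Σ(b_i/K_i) = 3.22/0.0820 + 9.11/0.000629 + 8.67/5.20 = 14524 d.
K_eq = L / Σ(b_i/K_i) = 21.00 / 14524 = 0.001446 m/day.
Q = K_eq · A · (Δh/L) = 0.001446 × 914 × (11.4/21.00) = 0.7174 m³/day.

0.717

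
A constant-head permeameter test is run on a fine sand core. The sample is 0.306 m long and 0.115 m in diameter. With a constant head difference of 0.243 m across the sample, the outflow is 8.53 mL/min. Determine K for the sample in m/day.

1.49

Cross-sectional area A = π·(d/2)² = π × (0.115/2)² = 0.01039 m².
Convert discharge: 8.53 mL/min = 1.422e-07 m³/s.
Darcy's law rearranged: K = Q·L / (A·Δh) = 1.422e-07 × 0.306 / (0.01039 × 0.243) = 1.724e-05 m/s = 1.489 m/day.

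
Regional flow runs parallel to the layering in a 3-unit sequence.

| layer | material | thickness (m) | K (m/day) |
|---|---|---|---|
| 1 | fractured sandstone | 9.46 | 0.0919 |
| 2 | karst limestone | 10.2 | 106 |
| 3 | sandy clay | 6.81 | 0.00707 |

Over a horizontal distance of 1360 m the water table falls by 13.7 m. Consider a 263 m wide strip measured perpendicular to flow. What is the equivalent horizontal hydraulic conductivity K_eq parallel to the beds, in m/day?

Flow is parallel to layering, so each bed carries its own Darcy discharge and the transmissivities add.
Σ(K_i·b_i) = 0.0919×9.46 + 106×10.2 + 0.00707×6.81 = 1082 m²/day.
Total thickness b = 26.47 m, so K_eq = Σ(K_i·b_i)/b = 40.88 m/day.

40.9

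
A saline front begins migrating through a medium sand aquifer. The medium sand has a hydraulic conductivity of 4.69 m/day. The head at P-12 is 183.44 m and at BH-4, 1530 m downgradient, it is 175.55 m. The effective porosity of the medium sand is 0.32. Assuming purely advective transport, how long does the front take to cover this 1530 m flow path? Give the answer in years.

55.4

Hydraulic gradient i = (183.44 − 175.55) / 1530 = 7.89 / 1530 = 0.005157.
Darcy flux q = K · i = 4.690 × 0.005157 = 0.02419 m/day.
Seepage velocity v = q / n_e = 0.02419 / 0.32 = 0.07558 m/day.
Travel time t = L / v = 1530 / 0.07558 = 20243 days = 55.42 years.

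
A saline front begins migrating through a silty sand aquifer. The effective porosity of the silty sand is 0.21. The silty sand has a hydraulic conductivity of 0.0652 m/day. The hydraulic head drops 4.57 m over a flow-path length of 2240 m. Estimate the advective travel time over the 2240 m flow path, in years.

9680

Hydraulic gradient i = Δh / L = 4.57 / 2240 = 0.002040.
Darcy flux q = K · i = 0.06520 × 0.002040 = 0.0001330 m/day.
Seepage velocity v = q / n_e = 0.0001330 / 0.21 = 0.0006334 m/day.
Travel time t = L / v = 2240 / 0.0006334 = 3.536e+06 days = 9682 years.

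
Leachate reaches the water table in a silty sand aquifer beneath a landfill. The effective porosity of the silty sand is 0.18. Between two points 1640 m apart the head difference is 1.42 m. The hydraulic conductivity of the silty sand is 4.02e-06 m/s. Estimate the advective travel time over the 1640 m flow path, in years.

2690

Convert K: 4.02e-06 m/s × 86400 = 0.3473 m/day.
Hydraulic gradient i = Δh / L = 1.42 / 1640 = 0.0008659.
Darcy flux q = K · i = 0.3473 × 0.0008659 = 0.0003007 m/day.
Seepage velocity v = q / n_e = 0.0003007 / 0.18 = 0.001671 m/day.
Travel time t = L / v = 1640 / 0.001671 = 9.816e+05 days = 2687 years.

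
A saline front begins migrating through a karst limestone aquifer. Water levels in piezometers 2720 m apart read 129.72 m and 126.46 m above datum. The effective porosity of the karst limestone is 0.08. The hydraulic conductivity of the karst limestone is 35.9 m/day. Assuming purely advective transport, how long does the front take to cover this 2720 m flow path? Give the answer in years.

Hydraulic gradient i = (129.72 − 126.46) / 2720 = 3.26 / 2720 = 0.001199.
Darcy flux q = K · i = 35.90 × 0.001199 = 0.04303 m/day.
Seepage velocity v = q / n_e = 0.04303 / 0.08 = 0.5378 m/day.
Travel time t = L / v = 2720 / 0.5378 = 5057 days = 13.85 years.

13.8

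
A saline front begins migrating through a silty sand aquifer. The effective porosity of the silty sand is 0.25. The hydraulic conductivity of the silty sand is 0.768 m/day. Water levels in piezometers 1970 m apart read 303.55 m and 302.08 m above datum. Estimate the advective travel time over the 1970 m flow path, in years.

Hydraulic gradient i = (303.55 − 302.08) / 1970 = 1.47 / 1970 = 0.0007462.
Darcy flux q = K · i = 0.7680 × 0.0007462 = 0.0005731 m/day.
Seepage velocity v = q / n_e = 0.0005731 / 0.25 = 0.002292 m/day.
Travel time t = L / v = 1970 / 0.002292 = 8.594e+05 days = 2353 years.

2350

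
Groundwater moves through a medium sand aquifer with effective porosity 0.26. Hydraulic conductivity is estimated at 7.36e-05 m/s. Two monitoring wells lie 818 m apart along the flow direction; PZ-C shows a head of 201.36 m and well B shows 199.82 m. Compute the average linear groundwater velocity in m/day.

Convert K: 7.36e-05 m/s × 86400 = 6.359 m/day.
Hydraulic gradient i = (201.36 − 199.82) / 818 = 1.54 / 818 = 0.001883.
Darcy flux q = K · i = 6.359 × 0.001883 = 0.01197 m/day.
Seepage velocity v = q / n_e = 0.01197 / 0.26 = 0.04605 m/day.

0.0460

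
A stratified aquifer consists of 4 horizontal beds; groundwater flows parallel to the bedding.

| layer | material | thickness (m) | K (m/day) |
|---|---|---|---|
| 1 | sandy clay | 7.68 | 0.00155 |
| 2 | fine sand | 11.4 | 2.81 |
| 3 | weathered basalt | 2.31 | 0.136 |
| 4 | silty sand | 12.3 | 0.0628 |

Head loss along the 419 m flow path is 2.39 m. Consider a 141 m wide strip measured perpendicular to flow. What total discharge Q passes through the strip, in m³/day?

26.6

Flow is parallel to layering, so each bed carries its own Darcy discharge and the transmissivities add.
Σ(K_i·b_i) = 0.00155×7.68 + 2.81×11.4 + 0.136×2.31 + 0.0628×12.3 = 33.13 m²/day.
Hydraulic gradient i = Δh / L = 2.39 / 419 = 0.005704.
Q = Σ(K_i·b_i) · W · i = 33.13 × 141 × 0.005704 = 26.65 m³/day.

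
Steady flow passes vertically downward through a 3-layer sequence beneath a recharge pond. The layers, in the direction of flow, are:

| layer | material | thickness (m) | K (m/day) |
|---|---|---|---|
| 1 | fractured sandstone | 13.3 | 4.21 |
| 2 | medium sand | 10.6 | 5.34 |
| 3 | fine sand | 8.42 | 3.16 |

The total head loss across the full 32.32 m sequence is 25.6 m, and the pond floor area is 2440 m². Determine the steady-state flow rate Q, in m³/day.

8000

Flow is perpendicular to layering, so the layers act in series and the equivalent K is the thickness-weighted harmonic mean.
Total thickness L = 13.3 + 10.6 + 8.42 = 32.32 m.
Σ(b_i/K_i) = 13.3/4.21 + 10.6/5.34 + 8.42/3.16 = 7.809 d.
K_eq = L / Σ(b_i/K_i) = 32.32 / 7.809 = 4.139 m/day.
Q = K_eq · A · (Δh/L) = 4.139 × 2440 × (25.6/32.32) = 7999 m³/day.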